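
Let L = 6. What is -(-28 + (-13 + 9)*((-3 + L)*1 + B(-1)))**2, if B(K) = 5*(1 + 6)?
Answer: -32400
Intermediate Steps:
B(K) = 35 (B(K) = 5*7 = 35)
-(-28 + (-13 + 9)*((-3 + L)*1 + B(-1)))**2 = -(-28 + (-13 + 9)*((-3 + 6)*1 + 35))**2 = -(-28 - 4*(3*1 + 35))**2 = -(-28 - 4*(3 + 35))**2 = -(-28 - 4*38)**2 = -(-28 - 152)**2 = -1*(-180)**2 = -1*32400 = -32400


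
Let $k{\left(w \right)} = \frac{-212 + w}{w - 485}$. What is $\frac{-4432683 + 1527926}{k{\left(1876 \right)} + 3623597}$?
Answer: $- \frac{310808999}{387725007} \approx -0.80162$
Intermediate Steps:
$k{\left(w \right)} = \frac{-212 + w}{-485 + w}$
$\frac{-4432683 + 1527926}{k{\left(1876 \right)} + 3623597} = \frac{-4432683 + 1527926}{\frac{-212 + 1876}{-485 + 1876} + 3623597} = - \frac{2904757}{\frac{1}{1391} \cdot 1664 + 3623597} = - \frac{2904757}{\frac{128}{107} + 3623597} = - \frac{2904757}{\frac{387725007}{107}} = \left(-2904757\right) \frac{107}{387725007} = - \frac{310808999}{387725007}$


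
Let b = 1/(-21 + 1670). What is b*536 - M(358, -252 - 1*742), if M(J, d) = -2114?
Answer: 3486522/1649 ≈ 2114.3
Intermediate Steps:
b = 1/1649 ≈ 0.00060643
b*536 - M(358, -252 - 1*742) = (1/1649)*536 - 1*(-2114) = 536/1649 + 2114 = 3486522/1649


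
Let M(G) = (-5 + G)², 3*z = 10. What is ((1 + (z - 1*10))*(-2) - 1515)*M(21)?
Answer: -1154816/3 ≈ -3.8494e+5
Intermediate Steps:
z = 10/3 (z = (⅓)*10 = 10/3 ≈ 3.3333)
((1 + (z - 1*10))*(-2) - 1515)*M(21) = ((1 + (10/3 - 1*10))*(-2) - 1515)*(-5 + 21)² = ((1 + (10/3 - 10))*(-2) - 1515)*16² = ((1 - 20/3)*(-2) - 1515)*256 = (-17/3*(-2) - 1515)*256 = (34/3 - 1515)*256 = -4511/3*256 = -1154816/3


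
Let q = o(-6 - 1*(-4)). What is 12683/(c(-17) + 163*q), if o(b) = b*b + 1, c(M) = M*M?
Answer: 12683/1104 ≈ 11.488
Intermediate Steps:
c(M) = M²
o(b) = 1 + b² (o(b) = b² + 1 = 1 + b²)
q = 5 (q = 1 + (-6 - 1*(-4))² = 1 + (-6 + 4)² = 1 + (-2)² = 1 + 4 = 5)
12683/(c(-17) + 163*q) = 12683/((-17)² + 163*5) = 12683/(289 + 815) = 12683/1104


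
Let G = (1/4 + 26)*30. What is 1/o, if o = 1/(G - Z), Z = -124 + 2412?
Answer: -3001/2 ≈ -1500.5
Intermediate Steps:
Z = 2288
G = 1575/2 (G = (¼ + 26)*30 = (105/4)*30 = 1575/2 ≈ 787.50)
o = -2/3001 (o = 1/(1575/2 - 1*2288) = 1/(1575/2 - 2288) = 1/(-3001/2) = -2/3001 ≈ -0.00066644)
1/o = 1/(-2/3001) = -3001/2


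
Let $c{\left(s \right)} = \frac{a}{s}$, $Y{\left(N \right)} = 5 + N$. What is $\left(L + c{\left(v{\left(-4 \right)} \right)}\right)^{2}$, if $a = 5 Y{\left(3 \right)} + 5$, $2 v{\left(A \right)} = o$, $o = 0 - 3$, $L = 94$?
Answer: $4096$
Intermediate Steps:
$o = -3$
$v{\left(A \right)} = - \frac{3}{2}$ ($v{\left(A \right)} = \frac{1}{2} \left(-3\right) = - \frac{3}{2}$)
$a = 45$ ($a = 5 \left(5 + 3\right) + 5 = 5 \cdot 8 + 5 = 40 + 5 = 45$)
$c{\left(s \right)} = \frac{45}{s}$
$\left(L + c{\left(v{\left(-4 \right)} \right)}\right)^{2} = \left(94 + \frac{45}{- \frac{3}{2}}\right)^{2} = \left(94 + 45 \left(- \frac{2}{3}\right)\right)^{2} = \left(94 - 30\right)^{2} = 64^{2} = 4096$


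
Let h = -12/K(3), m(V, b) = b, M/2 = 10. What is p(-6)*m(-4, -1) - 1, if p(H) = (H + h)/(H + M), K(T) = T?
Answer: -2/7 ≈ -0.28571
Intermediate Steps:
M = 20 (M = 2*10 = 20)
h = -4 (h = -12/3 = -12*⅓ = -4)
p(H) = (-4 + H)/(20 + H) (p(H) = (H - 4)/(H + 20) = (-4 + H)/(20 + H))
p(-6)*m(-4, -1) - 1 = ((-4 - 6)/(20 - 6))*(-1) - 1 = (-10/14)*(-1) - 1 = ((1/14)*(-10))*(-1) - 1 = -5/7*(-1) - 1 = 5/7 - 1 = -2/7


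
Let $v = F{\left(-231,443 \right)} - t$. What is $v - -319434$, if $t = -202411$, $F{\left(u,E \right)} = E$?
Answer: $522288$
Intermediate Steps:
$v = 202854$ ($v = 443 - -202411 = 443 + 202411 = 202854$)
$v - -319434 = 202854 - -319434 = 202854 + 319434 = 522288$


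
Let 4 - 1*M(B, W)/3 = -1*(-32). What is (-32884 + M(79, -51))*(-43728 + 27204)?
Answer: 544763232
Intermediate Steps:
M(B, W) = -84 (M(B, W) = 12 - (-3)*(-32) = 12 - 3*32 = 12 - 96 = -84)
(-32884 + M(79, -51))*(-43728 + 27204) = (-32884 - 84)*(-43728 + 27204) = -32968*(-16524) = 544763232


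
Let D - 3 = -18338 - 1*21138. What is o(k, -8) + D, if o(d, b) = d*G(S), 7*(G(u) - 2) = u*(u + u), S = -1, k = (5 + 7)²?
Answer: -274007/7 ≈ -39144.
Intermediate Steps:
k = 144 (k = 12² = 144)
G(u) = 2 + 2*u²/7 (G(u) = 2 + (u*(u + u))/7 = 2 + (u*(2*u))/7 = 2 + (2*u²)/7 = 2 + 2*u²/7)
o(d, b) = 16*d/7 (o(d, b) = d*(2 + (2/7)*(-1)²) = d*(2 + (2/7)*1) = d*(2 + 2/7) = d*(16/7) = 16*d/7)
D = -39473 (D = 3 + (-18338 - 1*21138) = 3 + (-18338 - 21138) = 3 - 39476 = -39473)
o(k, -8) + D = (16/7)*144 - 39473 = 2304/7 - 39473 = -274007/7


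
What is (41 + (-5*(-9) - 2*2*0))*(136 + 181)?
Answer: 27262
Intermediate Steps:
(41 + (-5*(-9) - 2*2*0))*(136 + 181) = (41 + (45 - 4*0))*317 = (41 + (45 + 0))*317 = (41 + 45)*317 = 86*317 = 27262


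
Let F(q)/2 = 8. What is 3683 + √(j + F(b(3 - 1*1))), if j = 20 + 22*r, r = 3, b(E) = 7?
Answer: 3683 + √102 ≈ 3693.1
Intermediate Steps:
F(q) = 16 (F(q) = 2*8 = 16)
j = 86 (j = 20 + 22*3 = 20 + 66 = 86)
3683 + √(j + F(b(3 - 1*1))) = 3683 + √(86 + 16) = 3683 + √102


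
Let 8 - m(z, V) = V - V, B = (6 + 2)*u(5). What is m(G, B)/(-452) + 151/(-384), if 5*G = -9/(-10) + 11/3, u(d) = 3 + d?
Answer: -17831/43392 ≈ -0.41093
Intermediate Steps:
B = 64 (B = (6 + 2)*(3 + 5) = 8*8 = 64)
G = 137/150 (G = (-9/(-10) + 11/3)/5 = (-9*(-⅒) + 11*(⅓))/5 = (9/10 + 11/3)/5 = (⅕)*(137/30) = 137/150 ≈ 0.91333)
m(z, V) = 8 (m(z, V) = 8 - (V - V) = 8 - 1*0 = 8 + 0 = 8)
m(G, B)/(-452) + 151/(-384) = 8/(-452) + 151/(-384) = 8*(-1/452) + 151*(-1/384) = -2/113 - 151/384 = -17831/43392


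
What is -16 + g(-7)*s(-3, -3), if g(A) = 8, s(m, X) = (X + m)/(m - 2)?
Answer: -32/5 ≈ -6.4000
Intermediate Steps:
s(m, X) = (X + m)/(-2 + m)
-16 + g(-7)*s(-3, -3) = -16 + 8*((-3 - 3)/(-2 - 3)) = -16 + 8*(-6/(-5)) = -16 + 8*(-1/5*(-6)) = -16 + 8*(6/5) = -16 + 48/5 = -32/5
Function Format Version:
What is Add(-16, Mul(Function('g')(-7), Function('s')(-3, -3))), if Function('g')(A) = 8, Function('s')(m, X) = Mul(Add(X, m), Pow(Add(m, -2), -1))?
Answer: Rational(-32, 5) ≈ -6.4000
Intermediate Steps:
Function('s')(m, X) = Mul(Pow(Add(-2, m), -1), Add(X, m)) (Function('s')(m, X) = Mul(Add(X, m), Pow(Add(-2, m), -1)) = Mul(Pow(Add(-2, m), -1), Add(X, m)))
Add(-16, Mul(Function('g')(-7), Function('s')(-3, -3))) = Add(-16, Mul(8, Mul(Pow(Add(-2, -3), -1), Add(-3, -3)))) = Add(-16, Mul(8, Mul(Pow(-5, -1), -6))) = Add(-16, Mul(8, Mul(Rational(-1, 5), -6))) = Add(-16, Mul(8, Rational(6, 5))) = Add(-16, Rational(48, 5)) = Rational(-32, 5)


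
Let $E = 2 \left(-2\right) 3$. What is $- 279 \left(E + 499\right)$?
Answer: $-135873$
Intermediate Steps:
$E = -12$ ($E = \left(-4\right) 3 = -12$)
$- 279 \left(E + 499\right) = - 279 \left(-12 + 499\right) = \left(-279\right) 487 = -135873$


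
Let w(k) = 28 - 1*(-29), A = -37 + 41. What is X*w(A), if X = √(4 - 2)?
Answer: 57*√2 ≈ 80.610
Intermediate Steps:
A = 4
w(k) = 57 (w(k) = 28 + 29 = 57)
X = √2 ≈ 1.4142
X*w(A) = √2*57 = 57*√2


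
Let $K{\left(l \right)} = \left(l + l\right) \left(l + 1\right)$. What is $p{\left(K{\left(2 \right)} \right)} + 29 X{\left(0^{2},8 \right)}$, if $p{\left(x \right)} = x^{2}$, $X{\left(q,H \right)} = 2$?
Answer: $202$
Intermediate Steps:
$K{\left(l \right)} = 2 l \left(1 + l\right)$
$p{\left(K{\left(2 \right)} \right)} + 29 X{\left(0^{2},8 \right)} = \left(2 \cdot 2 \left(1 + 2\right)\right)^{2} + 29 \cdot 2 = \left(2 \cdot 2 \cdot 3\right)^{2} + 58 = 12^{2} + 58 = 144 + 58 = 202$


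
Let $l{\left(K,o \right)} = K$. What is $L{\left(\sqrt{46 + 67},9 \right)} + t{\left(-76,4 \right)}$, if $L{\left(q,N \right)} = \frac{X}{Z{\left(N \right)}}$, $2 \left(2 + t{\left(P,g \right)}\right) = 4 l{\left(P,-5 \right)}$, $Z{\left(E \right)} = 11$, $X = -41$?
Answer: $- \frac{1735}{11} \approx -157.73$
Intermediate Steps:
$t{\left(P,g \right)} = -2 + 2 P$ ($t{\left(P,g \right)} = -2 + \frac{4 P}{2} = -2 + 2 P$)
$L{\left(q,N \right)} = - \frac{41}{11}$
$L{\left(\sqrt{46 + 67},9 \right)} + t{\left(-76,4 \right)} = - \frac{41}{11} + \left(-2 + 2 \left(-76\right)\right) = - \frac{41}{11} - 154 = - \frac{1735}{11}$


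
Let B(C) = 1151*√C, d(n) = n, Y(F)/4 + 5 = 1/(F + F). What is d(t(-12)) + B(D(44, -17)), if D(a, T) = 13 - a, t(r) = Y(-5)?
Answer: -102/5 + 1151*I*√31 ≈ -20.4 + 6408.5*I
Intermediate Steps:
Y(F) = -20 + 2/F (Y(F) = -20 + 4/(F + F) = -20 + 4/((2*F)) = -20 + 4*(1/(2*F)) = -20 + 2/F)
t(r) = -102/5 (t(r) = -20 + 2/(-5) = -20 + 2*(-⅕) = -20 - ⅖ = -102/5)
d(t(-12)) + B(D(44, -17)) = -102/5 + 1151*√(13 - 1*44) = -102/5 + 1151*√(13 - 44) = -102/5 + 1151*√(-31) = -102/5 + 1151*(I*√31) = -102/5 + 1151*I*√31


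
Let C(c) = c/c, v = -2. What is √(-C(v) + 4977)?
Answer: 4*√311 ≈ 70.541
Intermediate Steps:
C(c) = 1
√(-C(v) + 4977) = √(-1*1 + 4977) = √(-1 + 4977) = √4976 = 4*√311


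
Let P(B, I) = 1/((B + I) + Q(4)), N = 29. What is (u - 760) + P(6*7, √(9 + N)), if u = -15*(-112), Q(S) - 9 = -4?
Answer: 1997367/2171 - √38/2171 ≈ 920.02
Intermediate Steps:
Q(S) = 5 (Q(S) = 9 - 4 = 5)
u = 1680
P(B, I) = 1/(5 + B + I) (P(B, I) = 1/((B + I) + 5) = 1/(5 + B + I))
(u - 760) + P(6*7, √(9 + N)) = (1680 - 760) + 1/(5 + 6*7 + √(9 + 29)) = 920 + 1/(5 + 42 + √38) = 920 + 1/(47 + √38)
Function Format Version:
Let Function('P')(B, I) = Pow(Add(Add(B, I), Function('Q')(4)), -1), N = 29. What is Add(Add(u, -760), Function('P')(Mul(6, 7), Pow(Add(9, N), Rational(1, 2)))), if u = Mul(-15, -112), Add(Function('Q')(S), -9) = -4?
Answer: Add(Rational(1997367, 2171), Mul(Rational(-1, 2171), Pow(38, Rational(1, 2)))) ≈ 920.02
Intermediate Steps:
Function('Q')(S) = 5 (Function('Q')(S) = Add(9, -4) = 5)
u = 1680
Function('P')(B, I) = Pow(Add(5, B, I), -1) (Function('P')(B, I) = Pow(Add(Add(B, I), 5), -1) = Pow(Add(5, B, I), -1))
Add(Add(u, -760), Function('P')(Mul(6, 7), Pow(Add(9, N), Rational(1, 2)))) = Add(Add(1680, -760), Pow(Add(5, Mul(6, 7), Pow(Add(9, 29), Rational(1, 2))), -1)) = Add(920, Pow(Add(5, 42, Pow(38, Rational(1, 2))), -1)) = Add(920, Pow(Add(47, Pow(38, Rational(1, 2))), -1))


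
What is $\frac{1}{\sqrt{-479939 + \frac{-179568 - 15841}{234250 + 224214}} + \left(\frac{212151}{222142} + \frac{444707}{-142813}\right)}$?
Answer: $- \frac{249041650353825056593578416}{55364672221512435833808725340721} - \frac{1006460742603715578916 i \sqrt{6304881431654670}}{55364672221512435833808725340721} \approx -4.4982 \cdot 10^{-6} - 0.0014435 i$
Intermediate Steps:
$\frac{1}{\sqrt{-479939 + \frac{-179568 - 15841}{234250 + 224214}} + \left(\frac{212151}{222142} + \frac{444707}{-142813}\right)} = \frac{1}{\sqrt{-479939 - \frac{195409}{458464}} + \left(212151 \cdot \frac{1}{222142} + 444707 \left(- \frac{1}{142813}\right)\right)} = \frac{1}{\sqrt{-479939 - \frac{195409}{458464}} + \left(\frac{212151}{222142} - \frac{444707}{142813}\right)} = \frac{1}{\sqrt{-479939 - \frac{195409}{458464}} - \frac{68490181631}{31724765446}} = \frac{1}{\sqrt{- \frac{220034949105}{458464}} - \frac{68490181631}{31724765446}} = \frac{1}{\frac{i \sqrt{6304881431654670}}{114616} - \frac{68490181631}{31724765446}} = \frac{1}{- \frac{68490181631}{31724765446} + \frac{i \sqrt{6304881431654670}}{114616}}$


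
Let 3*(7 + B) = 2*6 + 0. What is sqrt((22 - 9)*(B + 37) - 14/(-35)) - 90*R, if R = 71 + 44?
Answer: -10350 + 2*sqrt(2765)/5 ≈ -10329.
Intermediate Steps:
B = -3 (B = -7 + (2*6 + 0)/3 = -7 + (12 + 0)/3 = -7 + (1/3)*12 = -7 + 4 = -3)
R = 115
sqrt((22 - 9)*(B + 37) - 14/(-35)) - 90*R = sqrt((22 - 9)*(-3 + 37) - 14/(-35)) - 90*115 = sqrt(13*34 - 14*(-1/35)) - 10350 = sqrt(442 + 2/5) - 10350 = sqrt(2212/5) - 10350 = 2*sqrt(2765)/5 - 10350 = -10350 + 2*sqrt(2765)/5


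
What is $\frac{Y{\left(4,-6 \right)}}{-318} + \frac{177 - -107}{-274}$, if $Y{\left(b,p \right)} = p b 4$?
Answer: $- \frac{5334}{7261} \approx -0.73461$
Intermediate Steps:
$Y{\left(b,p \right)} = 4 b p$ ($Y{\left(b,p \right)} = b p 4 = 4 b p$)
$\frac{Y{\left(4,-6 \right)}}{-318} + \frac{177 - -107}{-274} = \frac{4 \cdot 4 \left(-6\right)}{-318} + \frac{177 - -107}{-274} = \left(-96\right) \left(- \frac{1}{318}\right) + \left(177 + 107\right) \left(- \frac{1}{274}\right) = \frac{16}{53} + 284 \left(- \frac{1}{274}\right) = \frac{16}{53} - \frac{142}{137} = - \frac{5334}{7261}$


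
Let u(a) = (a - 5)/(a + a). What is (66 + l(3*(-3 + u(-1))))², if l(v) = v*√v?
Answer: 4356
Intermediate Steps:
u(a) = (-5 + a)/(2*a) (u(a) = (-5 + a)/((2*a)) = (-5 + a)*(1/(2*a)) = (-5 + a)/(2*a))
l(v) = v^(3/2)
(66 + l(3*(-3 + u(-1))))² = (66 + (3*(-3 + (½)*(-5 - 1)/(-1)))^(3/2))² = (66 + (3*(-3 + (½)*(-1)*(-6)))^(3/2))² = (66 + (3*(-3 + 3))^(3/2))² = (66 + (3*0)^(3/2))² = (66 + 0^(3/2))² = (66 + 0)² = 66² = 4356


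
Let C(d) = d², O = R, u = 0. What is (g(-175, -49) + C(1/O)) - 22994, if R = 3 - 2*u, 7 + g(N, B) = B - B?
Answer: -207008/9 ≈ -23001.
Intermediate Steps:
g(N, B) = -7 (g(N, B) = -7 + (B - B) = -7 + 0 = -7)
R = 3 (R = 3 - 2*0 = 3 + 0 = 3)
O = 3
(g(-175, -49) + C(1/O)) - 22994 = (-7 + (1/3)²) - 22994 = (-7 + (⅓)²) - 22994 = (-7 + ⅑) - 22994 = -62/9 - 22994 = -207008/9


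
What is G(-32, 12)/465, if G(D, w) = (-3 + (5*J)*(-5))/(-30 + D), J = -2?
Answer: -47/28830 ≈ -0.0016302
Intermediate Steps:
G(D, w) = 47/(-30 + D) (G(D, w) = (-3 + (5*(-2))*(-5))/(-30 + D) = (-3 - 10*(-5))/(-30 + D) = (-3 + 50)/(-30 + D) = 47/(-30 + D))
G(-32, 12)/465 = (47/(-30 - 32))/465 = (47/(-62))*(1/465) = (47*(-1/62))*(1/465) = -47/62*1/465 = -47/28830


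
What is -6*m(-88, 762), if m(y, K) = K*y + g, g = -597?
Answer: 405918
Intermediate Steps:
m(y, K) = -597 + K*y (m(y, K) = K*y - 597 = -597 + K*y)
-6*m(-88, 762) = -6*(-597 + 762*(-88)) = -6*(-597 - 67056) = -6*(-67653) = 405918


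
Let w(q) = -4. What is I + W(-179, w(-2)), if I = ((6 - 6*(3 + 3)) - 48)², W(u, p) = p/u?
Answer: 1089040/179 ≈ 6084.0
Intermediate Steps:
I = 6084 (I = ((6 - 6*6) - 48)² = ((6 - 2*18) - 48)² = ((6 - 36) - 48)² = (-30 - 48)² = (-78)² = 6084)
I + W(-179, w(-2)) = 6084 - 4/(-179) = 6084 - 4*(-1/179) = 6084 + 4/179 = 1089040/179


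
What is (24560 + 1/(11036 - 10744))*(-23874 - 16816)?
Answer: -145904594745/146 ≈ -9.9935e+8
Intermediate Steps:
(24560 + 1/(11036 - 10744))*(-23874 - 16816) = (24560 + 1/292)*(-40690) = (7171521/292)*(-40690) = -145904594745/146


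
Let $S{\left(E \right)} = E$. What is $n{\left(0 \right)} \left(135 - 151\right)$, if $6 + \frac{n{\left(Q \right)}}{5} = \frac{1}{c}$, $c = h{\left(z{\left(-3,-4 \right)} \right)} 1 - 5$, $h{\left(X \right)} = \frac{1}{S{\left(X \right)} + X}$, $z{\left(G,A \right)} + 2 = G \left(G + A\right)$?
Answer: $\frac{93760}{189} \approx 496.08$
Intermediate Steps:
$z{\left(G,A \right)} = -2 + G \left(A + G\right)$ ($z{\left(G,A \right)} = -2 + G \left(G + A\right) = -2 + G \left(A + G\right)$)
$h{\left(X \right)} = \frac{1}{2 X}$ ($h{\left(X \right)} = \frac{1}{X + X} = \frac{1}{2 X}$)
$c = - \frac{189}{38}$ ($c = \frac{1}{2 \left(-2 + \left(-3\right)^{2} - -12\right)} 1 - 5 = \frac{1}{2 \left(-2 + 9 + 12\right)} 1 - 5 = \frac{1}{2 \cdot 19} \cdot 1 - 5 = \frac{1}{2} \cdot \frac{1}{19} \cdot 1 - 5 = \frac{1}{38} \cdot 1 - 5 = \frac{1}{38} - 5 = - \frac{189}{38} \approx -4.9737$)
$n{\left(Q \right)} = - \frac{5860}{189}$ ($n{\left(Q \right)} = -30 + \frac{5}{- \frac{189}{38}} = -30 + 5 \left(- \frac{38}{189}\right) = -30 - \frac{190}{189} = - \frac{5860}{189}$)
$n{\left(0 \right)} \left(135 - 151\right) = - \frac{5860 \left(135 - 151\right)}{189} = \left(- \frac{5860}{189}\right) \left(-16\right) = \frac{93760}{189}$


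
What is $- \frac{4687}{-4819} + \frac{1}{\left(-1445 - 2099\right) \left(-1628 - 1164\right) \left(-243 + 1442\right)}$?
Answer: $\frac{55606205943443}{57172243741888} \approx 0.97261$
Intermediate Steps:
$- \frac{4687}{-4819} + \frac{1}{\left(-1445 - 2099\right) \left(-1628 - 1164\right) \left(-243 + 1442\right)} = \left(-4687\right) \left(- \frac{1}{4819}\right) + \frac{1}{\left(-3544\right) \left(\left(-2792\right) 1199\right)} = \frac{4687}{4819} - \frac{1}{3544 \left(-3347608\right)} = \frac{4687}{4819} - - \frac{1}{11863922752} = \frac{4687}{4819} + \frac{1}{11863922752} = \frac{55606205943443}{57172243741888}$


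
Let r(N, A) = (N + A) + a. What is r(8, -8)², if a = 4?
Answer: 16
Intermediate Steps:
r(N, A) = 4 + A + N (r(N, A) = (N + A) + 4 = (A + N) + 4 = 4 + A + N)
r(8, -8)² = (4 - 8 + 8)² = 4² = 16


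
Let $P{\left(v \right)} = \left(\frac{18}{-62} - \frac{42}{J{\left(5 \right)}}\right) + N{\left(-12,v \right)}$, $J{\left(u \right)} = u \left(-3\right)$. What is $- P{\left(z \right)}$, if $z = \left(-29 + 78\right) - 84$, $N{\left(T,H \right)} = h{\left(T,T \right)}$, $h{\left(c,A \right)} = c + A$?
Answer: $\frac{3331}{155} \approx 21.49$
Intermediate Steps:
$h{\left(c,A \right)} = A + c$
$N{\left(T,H \right)} = 2 T$ ($N{\left(T,H \right)} = T + T = 2 T$)
$J{\left(u \right)} = - 3 u$
$z = -35$ ($z = 49 - 84 = -35$)
$P{\left(v \right)} = - \frac{3331}{155}$ ($P{\left(v \right)} = \left(\frac{18}{-62} - \frac{42}{\left(-3\right) 5}\right) + 2 \left(-12\right) = \left(18 \left(- \frac{1}{62}\right) - \frac{42}{-15}\right) - 24 = \left(- \frac{9}{31} - - \frac{14}{5}\right) - 24 = \left(- \frac{9}{31} + \frac{14}{5}\right) - 24 = \frac{389}{155} - 24 = - \frac{3331}{155}$)
$- P{\left(z \right)} = \left(-1\right) \left(- \frac{3331}{155}\right) = \frac{3331}{155}$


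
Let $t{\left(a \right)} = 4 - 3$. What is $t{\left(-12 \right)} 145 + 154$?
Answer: $299$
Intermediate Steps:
$t{\left(a \right)} = 1$
$t{\left(-12 \right)} 145 + 154 = 1 \cdot 145 + 154 = 145 + 154 = 299$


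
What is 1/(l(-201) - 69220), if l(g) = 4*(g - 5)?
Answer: -1/70044 ≈ -1.4277e-5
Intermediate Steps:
l(g) = -20 + 4*g (l(g) = 4*(-5 + g) = -20 + 4*g)
1/(l(-201) - 69220) = 1/((-20 + 4*(-201)) - 69220) = 1/((-20 - 804) - 69220) = 1/(-824 - 69220) = 1/(-70044) = -1/70044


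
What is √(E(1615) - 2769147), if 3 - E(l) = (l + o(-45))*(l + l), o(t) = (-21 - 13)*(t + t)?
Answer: I*√17869394 ≈ 4227.2*I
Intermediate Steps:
o(t) = -68*t
E(l) = 3 - 2*l*(3060 + l) (E(l) = 3 - (l - 68*(-45))*(l + l) = 3 - (l + 3060)*2*l = 3 - (3060 + l)*2*l = 3 - 2*l*(3060 + l))
√(E(1615) - 2769147) = √((3 - 6120*1615 - 2*1615²) - 2769147) = √((3 - 9883800 - 2*2608225) - 2769147) = √((3 - 9883800 - 5216450) - 2769147) = √(-15100247 - 2769147) = √(-17869394) = I*√17869394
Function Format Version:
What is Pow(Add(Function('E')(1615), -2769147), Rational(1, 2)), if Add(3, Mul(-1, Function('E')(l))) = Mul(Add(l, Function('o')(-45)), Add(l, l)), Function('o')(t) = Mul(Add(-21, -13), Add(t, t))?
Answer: Mul(I, Pow(17869394, Rational(1, 2))) ≈ Mul(4227.2, I)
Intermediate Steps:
Function('o')(t) = Mul(-68, t) (Function('o')(t) = Mul(-34, Mul(2, t)) = Mul(-68, t))
Function('E')(l) = Add(3, Mul(-2, l, Add(3060, l))) (Function('E')(l) = Add(3, Mul(-1, Mul(Add(l, Mul(-68, -45)), Add(l, l)))) = Add(3, Mul(-1, Mul(Add(l, 3060), Mul(2, l)))) = Add(3, Mul(-1, Mul(Add(3060, l), Mul(2, l)))) = Add(3, Mul(-1, Mul(2, l, Add(3060, l)))) = Add(3, Mul(-2, l, Add(3060, l))))
Pow(Add(Function('E')(1615), -2769147), Rational(1, 2)) = Pow(Add(Add(3, Mul(-6120, 1615), Mul(-2, Pow(1615, 2))), -2769147), Rational(1, 2)) = Pow(Add(Add(3, -9883800, Mul(-2, 2608225)), -2769147), Rational(1, 2)) = Pow(Add(Add(3, -9883800, -5216450), -2769147), Rational(1, 2)) = Pow(Add(-15100247, -2769147), Rational(1, 2)) = Pow(-17869394, Rational(1, 2)) = Mul(I, Pow(17869394, Rational(1, 2)))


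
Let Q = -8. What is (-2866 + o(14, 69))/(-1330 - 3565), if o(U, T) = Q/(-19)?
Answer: 54446/93005 ≈ 0.58541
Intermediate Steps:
o(U, T) = 8/19 (o(U, T) = -8/(-19) = -8*(-1/19) = 8/19)
(-2866 + o(14, 69))/(-1330 - 3565) = (-2866 + 8/19)/(-1330 - 3565) = -54446/19/(-4895) = -54446/19*(-1/4895) = 54446/93005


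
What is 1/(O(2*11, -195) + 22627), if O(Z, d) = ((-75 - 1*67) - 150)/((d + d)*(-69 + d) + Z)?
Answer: 51491/1165086711 ≈ 4.4195e-5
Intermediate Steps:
O(Z, d) = -292/(Z + 2*d*(-69 + d)) (O(Z, d) = ((-75 - 67) - 150)/((2*d)*(-69 + d) + Z) = (-142 - 150)/(2*d*(-69 + d) + Z) = -292/(Z + 2*d*(-69 + d)))
1/(O(2*11, -195) + 22627) = 1/(-292/(2*11 - 138*(-195) + 2*(-195)**2) + 22627) = 1/(-292/(22 + 26910 + 2*38025) + 22627) = 1/(-292/(22 + 26910 + 76050) + 22627) = 1/(-292/102982 + 22627) = 1/(-292*1/102982 + 22627) = 1/(-146/51491 + 22627) = 1/(1165086711/51491) = 51491/1165086711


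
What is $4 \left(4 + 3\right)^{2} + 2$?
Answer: $198$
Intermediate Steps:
$4 \left(4 + 3\right)^{2} + 2 = 4 \cdot 7^{2} + 2 = 4 \cdot 49 + 2 = 196 + 2 = 198$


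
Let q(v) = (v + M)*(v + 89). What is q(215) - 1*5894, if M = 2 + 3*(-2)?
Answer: 58250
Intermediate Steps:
M = -4 (M = 2 - 6 = -4)
q(v) = (-4 + v)*(89 + v) (q(v) = (v - 4)*(v + 89) = (-4 + v)*(89 + v))
q(215) - 1*5894 = (-356 + 215**2 + 85*215) - 1*5894 = (-356 + 46225 + 18275) - 5894 = 64144 - 5894 = 58250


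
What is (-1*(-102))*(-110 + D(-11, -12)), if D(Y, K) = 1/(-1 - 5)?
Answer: -11237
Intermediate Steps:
D(Y, K) = -⅙ (D(Y, K) = 1/(-6) = -⅙)
(-1*(-102))*(-110 + D(-11, -12)) = (-1*(-102))*(-110 - ⅙) = 102*(-661/6) = -11237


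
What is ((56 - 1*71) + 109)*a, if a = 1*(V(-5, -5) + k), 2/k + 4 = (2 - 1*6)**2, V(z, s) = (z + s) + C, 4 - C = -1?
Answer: -1363/3 ≈ -454.33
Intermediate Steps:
C = 5 (C = 4 - 1*(-1) = 4 + 1 = 5)
V(z, s) = 5 + s + z (V(z, s) = (z + s) + 5 = (s + z) + 5 = 5 + s + z)
k = 1/6 (k = 2/(-4 + (2 - 1*6)**2) = 2/(-4 + (2 - 6)**2) = 2/(-4 + (-4)**2) = 2/(-4 + 16) = 2/12 = 2*(1/12) = 1/6 ≈ 0.16667)
a = -29/6 (a = 1*((5 - 5 - 5) + 1/6) = 1*(-5 + 1/6) = 1*(-29/6) = -29/6 ≈ -4.8333)
((56 - 1*71) + 109)*a = ((56 - 1*71) + 109)*(-29/6) = ((56 - 71) + 109)*(-29/6) = (-15 + 109)*(-29/6) = 94*(-29/6) = -1363/3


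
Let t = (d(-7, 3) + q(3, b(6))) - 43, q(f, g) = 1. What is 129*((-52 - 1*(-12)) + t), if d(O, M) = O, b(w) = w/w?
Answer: -11481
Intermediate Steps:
b(w) = 1
t = -49 (t = (-7 + 1) - 43 = -6 - 43 = -49)
129*((-52 - 1*(-12)) + t) = 129*((-52 - 1*(-12)) - 49) = 129*((-52 + 12) - 49) = 129*(-40 - 49) = 129*(-89) = -11481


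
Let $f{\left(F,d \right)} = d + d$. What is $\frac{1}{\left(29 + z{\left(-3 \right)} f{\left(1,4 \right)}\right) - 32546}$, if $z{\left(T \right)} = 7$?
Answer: $- \frac{1}{32461} \approx -3.0806 \cdot 10^{-5}$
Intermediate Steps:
$f{\left(F,d \right)} = 2 d$
$\frac{1}{\left(29 + z{\left(-3 \right)} f{\left(1,4 \right)}\right) - 32546} = \frac{1}{\left(29 + 7 \cdot 2 \cdot 4\right) - 32546} = \frac{1}{\left(29 + 7 \cdot 8\right) - 32546} = \frac{1}{\left(29 + 56\right) - 32546} = \frac{1}{85 - 32546} = \frac{1}{-32461} = - \frac{1}{32461}$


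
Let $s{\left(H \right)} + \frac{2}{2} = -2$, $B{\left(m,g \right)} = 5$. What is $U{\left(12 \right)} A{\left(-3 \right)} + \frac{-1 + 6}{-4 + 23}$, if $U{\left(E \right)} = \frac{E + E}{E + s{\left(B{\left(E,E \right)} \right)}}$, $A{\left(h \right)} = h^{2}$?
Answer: $\frac{461}{19} \approx 24.263$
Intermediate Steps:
$s{\left(H \right)} = -3$ ($s{\left(H \right)} = -1 - 2 = -3$)
$U{\left(E \right)} = \frac{2 E}{-3 + E}$ ($U{\left(E \right)} = \frac{E + E}{E - 3} = \frac{2 E}{-3 + E}$)
$U{\left(12 \right)} A{\left(-3 \right)} + \frac{-1 + 6}{-4 + 23} = 2 \cdot 12 \frac{1}{-3 + 12} \left(-3\right)^{2} + \frac{-1 + 6}{-4 + 23} = 2 \cdot 12 \cdot \frac{1}{9} \cdot 9 + \frac{5}{19} = 2 \cdot 12 \cdot \frac{1}{9} \cdot 9 + 5 \cdot \frac{1}{19} = \frac{8}{3} \cdot 9 + \frac{5}{19} = 24 + \frac{5}{19} = \frac{461}{19}$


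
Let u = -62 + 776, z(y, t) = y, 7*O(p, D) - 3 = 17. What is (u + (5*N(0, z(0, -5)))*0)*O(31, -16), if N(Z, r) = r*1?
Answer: 2040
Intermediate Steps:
O(p, D) = 20/7 (O(p, D) = 3/7 + (1/7)*17 = 3/7 + 17/7 = 20/7)
N(Z, r) = r
u = 714
(u + (5*N(0, z(0, -5)))*0)*O(31, -16) = (714 + (5*0)*0)*(20/7) = (714 + 0*0)*(20/7) = (714 + 0)*(20/7) = 714*(20/7) = 2040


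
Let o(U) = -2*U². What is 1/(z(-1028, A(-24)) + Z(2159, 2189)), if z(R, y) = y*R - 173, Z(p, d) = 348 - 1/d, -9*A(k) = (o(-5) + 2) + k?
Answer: -2189/17619262 ≈ -0.00012424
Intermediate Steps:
A(k) = 16/3 - k/9 (A(k) = -((-2*(-5)² + 2) + k)/9 = -((-2*25 + 2) + k)/9 = -((-50 + 2) + k)/9 = -(-48 + k)/9 = 16/3 - k/9)
z(R, y) = -173 + R*y (z(R, y) = R*y - 173 = -173 + R*y)
1/(z(-1028, A(-24)) + Z(2159, 2189)) = 1/((-173 - 1028*(16/3 - ⅑*(-24))) + (348 - 1/2189)) = 1/((-173 - 1028*(16/3 + 8/3)) + (348 - 1*1/2189)) = 1/((-173 - 1028*8) + (348 - 1/2189)) = 1/((-173 - 8224) + 761771/2189) = 1/(-8397 + 761771/2189) = 1/(-17619262/2189) = -2189/17619262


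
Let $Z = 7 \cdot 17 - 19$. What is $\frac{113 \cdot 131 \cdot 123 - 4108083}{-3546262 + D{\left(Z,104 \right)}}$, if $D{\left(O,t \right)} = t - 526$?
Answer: $\frac{127073}{197038} \approx 0.64492$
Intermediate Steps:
$Z = 100$ ($Z = 119 - 19 = 100$)
$D{\left(O,t \right)} = -526 + t$ ($D{\left(O,t \right)} = t - 526 = -526 + t$)
$\frac{113 \cdot 131 \cdot 123 - 4108083}{-3546262 + D{\left(Z,104 \right)}} = \frac{113 \cdot 131 \cdot 123 - 4108083}{-3546262 + \left(-526 + 104\right)} = \frac{14803 \cdot 123 - 4108083}{-3546262 - 422} = \frac{1820769 - 4108083}{-3546684} = \left(-2287314\right) \left(- \frac{1}{3546684}\right) = \frac{127073}{197038}$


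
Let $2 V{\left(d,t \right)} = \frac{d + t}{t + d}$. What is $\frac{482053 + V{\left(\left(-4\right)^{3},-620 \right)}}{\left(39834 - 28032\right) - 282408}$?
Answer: $- \frac{321369}{180404} \approx -1.7814$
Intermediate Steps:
$V{\left(d,t \right)} = \frac{1}{2}$ ($V{\left(d,t \right)} = \frac{\left(d + t\right) \frac{1}{t + d}}{2} = \frac{\left(d + t\right) \frac{1}{d + t}}{2} = \frac{1}{2} \cdot 1 = \frac{1}{2}$)
$\frac{482053 + V{\left(\left(-4\right)^{3},-620 \right)}}{\left(39834 - 28032\right) - 282408} = \frac{482053 + \frac{1}{2}}{\left(39834 - 28032\right) - 282408} = \frac{964107}{2 \left(11802 - 282408\right)} = \frac{964107}{2 \left(-270606\right)} = \frac{964107}{2} \left(- \frac{1}{270606}\right) = - \frac{321369}{180404}$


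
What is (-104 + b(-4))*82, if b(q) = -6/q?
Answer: -8405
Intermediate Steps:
(-104 + b(-4))*82 = (-104 - 6/(-4))*82 = (-104 - 6*(-1/4))*82 = (-104 + 3/2)*82 = -205/2*82 = -8405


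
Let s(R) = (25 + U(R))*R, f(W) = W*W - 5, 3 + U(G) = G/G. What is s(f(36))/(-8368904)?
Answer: -29693/8368904 ≈ -0.0035480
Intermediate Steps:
U(G) = -2 (U(G) = -3 + G/G = -3 + 1 = -2)
f(W) = -5 + W**2 (f(W) = W**2 - 5 = -5 + W**2)
s(R) = 23*R (s(R) = (25 - 2)*R = 23*R)
s(f(36))/(-8368904) = (23*(-5 + 36**2))/(-8368904) = (23*(-5 + 1296))*(-1/8368904) = (23*1291)*(-1/8368904) = 29693*(-1/8368904) = -29693/8368904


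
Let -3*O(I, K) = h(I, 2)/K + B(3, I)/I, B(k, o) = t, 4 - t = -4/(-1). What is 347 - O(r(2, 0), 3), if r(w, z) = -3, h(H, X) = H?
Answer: 1040/3 ≈ 346.67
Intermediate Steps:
t = 0 (t = 4 - (-4)/(-1) = 4 - (-4)*(-1) = 4 - 1*4 = 4 - 4 = 0)
B(k, o) = 0
O(I, K) = -I/(3*K) (O(I, K) = -(I/K + 0/I)/3 = -(I/K + 0)/3 = -I/(3*K))
347 - O(r(2, 0), 3) = 347 - (-1)*(-3)/(3*3) = 347 - 1*⅓ = 347 - ⅓ = 1040/3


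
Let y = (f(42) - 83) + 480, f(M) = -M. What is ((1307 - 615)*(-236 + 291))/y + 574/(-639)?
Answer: 67934/639 ≈ 106.31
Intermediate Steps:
y = 355 (y = (-1*42 - 83) + 480 = (-42 - 83) + 480 = -125 + 480 = 355)
((1307 - 615)*(-236 + 291))/y + 574/(-639) = ((1307 - 615)*(-236 + 291))/355 + 574/(-639) = (692*55)*(1/355) + 574*(-1/639) = 38060*(1/355) - 574/639 = 7612/71 - 574/639 = 67934/639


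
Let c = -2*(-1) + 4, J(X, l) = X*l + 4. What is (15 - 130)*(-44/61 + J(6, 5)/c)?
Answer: -104075/183 ≈ -568.72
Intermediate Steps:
J(X, l) = 4 + X*l
c = 6 (c = 2 + 4 = 6)
(15 - 130)*(-44/61 + J(6, 5)/c) = (15 - 130)*(-44/61 + (4 + 6*5)/6) = -115*(-44*1/61 + (4 + 30)*(⅙)) = -115*(-44/61 + 34*(⅙)) = -115*(-44/61 + 17/3) = -115*905/183 = -104075/183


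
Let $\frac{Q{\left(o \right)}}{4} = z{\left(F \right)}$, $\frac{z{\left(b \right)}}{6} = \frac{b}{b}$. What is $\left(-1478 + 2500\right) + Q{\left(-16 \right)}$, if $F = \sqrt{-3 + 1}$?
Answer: $1046$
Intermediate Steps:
$F = i \sqrt{2}$ ($F = \sqrt{-2} = i \sqrt{2} \approx 1.4142 i$)
$z{\left(b \right)} = 6$ ($z{\left(b \right)} = 6 \frac{b}{b} = 6 \cdot 1 = 6$)
$Q{\left(o \right)} = 24$ ($Q{\left(o \right)} = 4 \cdot 6 = 24$)
$\left(-1478 + 2500\right) + Q{\left(-16 \right)} = \left(-1478 + 2500\right) + 24 = 1022 + 24 = 1046$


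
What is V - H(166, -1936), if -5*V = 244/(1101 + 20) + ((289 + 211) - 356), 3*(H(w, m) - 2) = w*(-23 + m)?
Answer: 607397912/5605 ≈ 1.0837e+5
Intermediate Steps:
H(w, m) = 2 + w*(-23 + m)/3 (H(w, m) = 2 + (w*(-23 + m))/3 = 2 + w*(-23 + m)/3)
V = -161668/5605 (V = -(244/(1101 + 20) + ((289 + 211) - 356))/5 = -(244/1121 + (500 - 356))/5 = -((1/1121)*244 + 144)/5 = -(244/1121 + 144)/5 = -1/5*161668/1121 = -161668/5605 ≈ -28.844)
V - H(166, -1936) = -161668/5605 - (2 - 23/3*166 + (1/3)*(-1936)*166) = -161668/5605 - (2 - 3818/3 - 321376/3) = -161668/5605 - 1*(-108396) = -161668/5605 + 108396 = 607397912/5605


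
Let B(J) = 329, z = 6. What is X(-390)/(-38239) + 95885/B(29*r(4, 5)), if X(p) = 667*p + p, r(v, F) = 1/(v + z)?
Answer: 3752257595/12580631 ≈ 298.26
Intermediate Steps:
r(v, F) = 1/(6 + v) (r(v, F) = 1/(v + 6) = 1/(6 + v))
X(p) = 668*p
X(-390)/(-38239) + 95885/B(29*r(4, 5)) = (668*(-390))/(-38239) + 95885/329 = -260520*(-1/38239) + 95885*(1/329) = 260520/38239 + 95885/329 = 3752257595/12580631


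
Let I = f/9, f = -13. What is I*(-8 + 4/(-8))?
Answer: 221/18 ≈ 12.278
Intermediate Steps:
I = -13/9 ≈ -1.4444
I*(-8 + 4/(-8)) = -13*(-8 + 4/(-8))/9 = -13*(-8 + 4*(-⅛))/9 = -13*(-8 - ½)/9 = -13/9*(-17/2) = 221/18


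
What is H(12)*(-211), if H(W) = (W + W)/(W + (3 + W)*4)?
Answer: -211/3 ≈ -70.333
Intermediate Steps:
H(W) = 2*W/(12 + 5*W) (H(W) = (2*W)/(W + (12 + 4*W)) = (2*W)/(12 + 5*W) = 2*W/(12 + 5*W))
H(12)*(-211) = (2*12/(12 + 5*12))*(-211) = (2*12/(12 + 60))*(-211) = (2*12/72)*(-211) = (2*12*(1/72))*(-211) = (1/3)*(-211) = -211/3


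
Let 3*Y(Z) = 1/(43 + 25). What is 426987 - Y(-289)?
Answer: 87105347/204 ≈ 4.2699e+5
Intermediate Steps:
Y(Z) = 1/204 (Y(Z) = 1/(3*(43 + 25)) = (1/3)/68 = (1/3)*(1/68) = 1/204)
426987 - Y(-289) = 426987 - 1*1/204 = 426987 - 1/204 = 87105347/204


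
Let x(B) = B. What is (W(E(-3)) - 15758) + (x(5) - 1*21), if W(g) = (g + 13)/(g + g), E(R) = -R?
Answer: -47314/3 ≈ -15771.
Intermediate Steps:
W(g) = (13 + g)/(2*g) (W(g) = (13 + g)/((2*g)) = (13 + g)*(1/(2*g)) = (13 + g)/(2*g))
(W(E(-3)) - 15758) + (x(5) - 1*21) = ((13 - 1*(-3))/(2*((-1*(-3)))) - 15758) + (5 - 1*21) = ((½)*(13 + 3)/3 - 15758) + (5 - 21) = ((½)*(⅓)*16 - 15758) - 16 = (8/3 - 15758) - 16 = -47266/3 - 16 = -47314/3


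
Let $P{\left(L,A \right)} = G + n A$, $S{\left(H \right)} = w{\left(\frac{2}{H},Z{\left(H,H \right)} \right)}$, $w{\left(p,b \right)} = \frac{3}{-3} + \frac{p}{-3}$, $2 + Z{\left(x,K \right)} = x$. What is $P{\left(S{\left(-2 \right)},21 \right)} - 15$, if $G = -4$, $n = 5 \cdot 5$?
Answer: $506$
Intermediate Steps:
$Z{\left(x,K \right)} = -2 + x$
$n = 25$
$w{\left(p,b \right)} = -1 - \frac{p}{3}$ ($w{\left(p,b \right)} = 3 \left(- \frac{1}{3}\right) + p \left(- \frac{1}{3}\right) = -1 - \frac{p}{3}$)
$S{\left(H \right)} = -1 - \frac{2}{3 H}$ ($S{\left(H \right)} = -1 - \frac{2 \frac{1}{H}}{3} = -1 - \frac{2}{3 H}$)
$P{\left(L,A \right)} = -4 + 25 A$
$P{\left(S{\left(-2 \right)},21 \right)} - 15 = \left(-4 + 25 \cdot 21\right) - 15 = \left(-4 + 525\right) - 15 = 521 - 15 = 506$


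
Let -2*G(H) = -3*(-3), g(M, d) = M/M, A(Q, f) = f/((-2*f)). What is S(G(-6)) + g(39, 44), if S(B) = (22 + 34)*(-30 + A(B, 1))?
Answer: -1707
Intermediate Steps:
A(Q, f) = -1/2 (A(Q, f) = f*(-1/(2*f)) = -1/2)
g(M, d) = 1
G(H) = -9/2 (G(H) = -(-3)*(-3)/2 = -1/2*9 = -9/2)
S(B) = -1708 (S(B) = (22 + 34)*(-30 - 1/2) = 56*(-61/2) = -1708)
S(G(-6)) + g(39, 44) = -1708 + 1 = -1707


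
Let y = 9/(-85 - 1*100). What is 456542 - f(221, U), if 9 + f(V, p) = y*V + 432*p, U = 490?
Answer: 45303124/185 ≈ 2.4488e+5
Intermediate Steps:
y = -9/185 (y = 9/(-85 - 100) = 9/(-185) = 9*(-1/185) = -9/185 ≈ -0.048649)
f(V, p) = -9 + 432*p - 9*V/185 (f(V, p) = -9 + (-9*V/185 + 432*p) = -9 + (432*p - 9*V/185) = -9 + 432*p - 9*V/185)
456542 - f(221, U) = 456542 - (-9 + 432*490 - 9/185*221) = 456542 - (-9 + 211680 - 1989/185) = 456542 - 1*39157146/185 = 456542 - 39157146/185 = 45303124/185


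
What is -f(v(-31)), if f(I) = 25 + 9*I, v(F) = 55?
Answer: -520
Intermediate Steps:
-f(v(-31)) = -(25 + 9*55) = -(25 + 495) = -1*520 = -520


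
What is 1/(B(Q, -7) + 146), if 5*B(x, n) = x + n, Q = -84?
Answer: 5/639 ≈ 0.0078247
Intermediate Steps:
B(x, n) = n/5 + x/5 (B(x, n) = (x + n)/5 = (n + x)/5 = n/5 + x/5)
1/(B(Q, -7) + 146) = 1/(((1/5)*(-7) + (1/5)*(-84)) + 146) = 1/((-7/5 - 84/5) + 146) = 1/(-91/5 + 146) = 1/(639/5) = 5/639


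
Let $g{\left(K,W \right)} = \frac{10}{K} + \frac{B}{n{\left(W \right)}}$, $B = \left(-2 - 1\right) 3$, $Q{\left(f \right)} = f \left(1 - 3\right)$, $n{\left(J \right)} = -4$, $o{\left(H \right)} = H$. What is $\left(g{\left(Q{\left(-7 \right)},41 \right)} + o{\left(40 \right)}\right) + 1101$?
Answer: $\frac{32031}{28} \approx 1144.0$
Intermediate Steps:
$Q{\left(f \right)} = - 2 f$ ($Q{\left(f \right)} = f \left(-2\right) = - 2 f$)
$B = -9$ ($B = \left(-3\right) 3 = -9$)
$g{\left(K,W \right)} = \frac{9}{4} + \frac{10}{K}$ ($g{\left(K,W \right)} = \frac{10}{K} - \frac{9}{-4} = \frac{10}{K} - - \frac{9}{4} = \frac{10}{K} + \frac{9}{4} = \frac{9}{4} + \frac{10}{K}$)
$\left(g{\left(Q{\left(-7 \right)},41 \right)} + o{\left(40 \right)}\right) + 1101 = \left(\left(\frac{9}{4} + \frac{10}{\left(-2\right) \left(-7\right)}\right) + 40\right) + 1101 = \left(\left(\frac{9}{4} + \frac{10}{14}\right) + 40\right) + 1101 = \left(\left(\frac{9}{4} + 10 \cdot \frac{1}{14}\right) + 40\right) + 1101 = \left(\left(\frac{9}{4} + \frac{5}{7}\right) + 40\right) + 1101 = \left(\frac{83}{28} + 40\right) + 1101 = \frac{1203}{28} + 1101 = \frac{32031}{28}$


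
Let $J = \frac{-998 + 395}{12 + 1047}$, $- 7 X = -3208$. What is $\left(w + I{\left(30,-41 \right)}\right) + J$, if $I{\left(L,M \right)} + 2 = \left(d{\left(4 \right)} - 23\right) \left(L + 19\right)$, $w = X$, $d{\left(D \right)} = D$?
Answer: $- \frac{1174426}{2471} \approx -475.28$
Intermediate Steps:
$X = \frac{3208}{7}$ ($X = \left(- \frac{1}{7}\right) \left(-3208\right) = \frac{3208}{7} \approx 458.29$)
$w = \frac{3208}{7} \approx 458.29$
$I{\left(L,M \right)} = -363 - 19 L$ ($I{\left(L,M \right)} = -2 + \left(4 - 23\right) \left(L + 19\right) = -2 - 19 \left(19 + L\right) = -2 - \left(361 + 19 L\right) = -363 - 19 L$)
$J = - \frac{201}{353}$ ($J = - \frac{603}{1059} = \left(-603\right) \frac{1}{1059} = - \frac{201}{353} \approx -0.5694$)
$\left(w + I{\left(30,-41 \right)}\right) + J = \left(\frac{3208}{7} - 933\right) - \frac{201}{353} = - \frac{3323}{7} - \frac{201}{353} = - \frac{1174426}{2471}$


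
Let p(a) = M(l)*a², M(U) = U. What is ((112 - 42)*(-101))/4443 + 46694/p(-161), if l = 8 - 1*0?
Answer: -629315159/460668012 ≈ -1.3661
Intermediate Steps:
l = 8 (l = 8 + 0 = 8)
p(a) = 8*a²
((112 - 42)*(-101))/4443 + 46694/p(-161) = ((112 - 42)*(-101))/4443 + 46694/((8*(-161)²)) = (70*(-101))*(1/4443) + 46694/((8*25921)) = -7070*1/4443 + 46694/207368 = -7070/4443 + 46694*(1/207368) = -7070/4443 + 23347/103684 = -629315159/460668012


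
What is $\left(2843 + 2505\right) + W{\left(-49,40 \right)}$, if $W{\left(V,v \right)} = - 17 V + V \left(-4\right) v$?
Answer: $14021$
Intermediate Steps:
$W{\left(V,v \right)} = - 17 V - 4 V v$ ($W{\left(V,v \right)} = - 17 V + - 4 V v = - 17 V - 4 V v$)
$\left(2843 + 2505\right) + W{\left(-49,40 \right)} = \left(2843 + 2505\right) - - 49 \left(17 + 4 \cdot 40\right) = 5348 - - 49 \left(17 + 160\right) = 5348 - \left(-49\right) 177 = 5348 + 8673 = 14021$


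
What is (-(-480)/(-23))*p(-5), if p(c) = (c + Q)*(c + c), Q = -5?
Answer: -48000/23 ≈ -2087.0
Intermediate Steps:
p(c) = 2*c*(-5 + c) (p(c) = (c - 5)*(c + c) = (-5 + c)*(2*c) = 2*c*(-5 + c))
(-(-480)/(-23))*p(-5) = (-(-480)/(-23))*(2*(-5)*(-5 - 5)) = (-(-480)*(-1)/23)*(2*(-5)*(-10)) = -15*32/23*100 = -480/23*100 = -48000/23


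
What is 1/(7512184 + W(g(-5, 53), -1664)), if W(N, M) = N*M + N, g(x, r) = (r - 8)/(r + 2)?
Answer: 11/82619057 ≈ 1.3314e-7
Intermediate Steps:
g(x, r) = (-8 + r)/(2 + r)
W(N, M) = N + M*N (W(N, M) = M*N + N = N + M*N)
1/(7512184 + W(g(-5, 53), -1664)) = 1/(7512184 + ((-8 + 53)/(2 + 53))*(1 - 1664)) = 1/(7512184 + (45/55)*(-1663)) = 1/(7512184 + ((1/55)*45)*(-1663)) = 1/(7512184 + (9/11)*(-1663)) = 1/(7512184 - 14967/11) = 1/(82619057/11) = 11/82619057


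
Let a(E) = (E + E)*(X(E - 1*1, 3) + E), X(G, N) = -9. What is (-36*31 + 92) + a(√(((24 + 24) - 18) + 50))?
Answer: -864 - 72*√5 ≈ -1025.0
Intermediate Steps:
a(E) = 2*E*(-9 + E) (a(E) = (E + E)*(-9 + E) = (2*E)*(-9 + E) = 2*E*(-9 + E))
(-36*31 + 92) + a(√(((24 + 24) - 18) + 50)) = (-36*31 + 92) + 2*√(((24 + 24) - 18) + 50)*(-9 + √(((24 + 24) - 18) + 50)) = (-1116 + 92) + 2*√((48 - 18) + 50)*(-9 + √((48 - 18) + 50)) = -1024 + 2*√(30 + 50)*(-9 + √(30 + 50)) = -1024 + 2*√80*(-9 + √80) = -1024 + 2*(4*√5)*(-9 + 4*√5) = -1024 + 8*√5*(-9 + 4*√5)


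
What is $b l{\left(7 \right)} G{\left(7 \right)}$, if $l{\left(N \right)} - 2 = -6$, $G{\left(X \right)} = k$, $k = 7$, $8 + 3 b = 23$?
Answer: $-140$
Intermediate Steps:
$b = 5$ ($b = - \frac{8}{3} + \frac{1}{3} \cdot 23 = - \frac{8}{3} + \frac{23}{3} = 5$)
$G{\left(X \right)} = 7$
$l{\left(N \right)} = -4$ ($l{\left(N \right)} = 2 - 6 = -4$)
$b l{\left(7 \right)} G{\left(7 \right)} = 5 \left(-4\right) 7 = \left(-20\right) 7 = -140$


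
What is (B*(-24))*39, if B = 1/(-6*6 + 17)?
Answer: 936/19 ≈ 49.263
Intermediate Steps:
B = -1/19 (B = 1/(-36 + 17) = 1/(-19) = -1/19 ≈ -0.052632)
(B*(-24))*39 = -1/19*(-24)*39 = (24/19)*39 = 936/19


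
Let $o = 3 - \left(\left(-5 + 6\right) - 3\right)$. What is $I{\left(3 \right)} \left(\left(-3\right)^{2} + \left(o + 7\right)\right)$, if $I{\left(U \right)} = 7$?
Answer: $147$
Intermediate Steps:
$o = 5$ ($o = 3 - \left(1 - 3\right) = 3 - -2 = 3 + 2 = 5$)
$I{\left(3 \right)} \left(\left(-3\right)^{2} + \left(o + 7\right)\right) = 7 \left(\left(-3\right)^{2} + \left(5 + 7\right)\right) = 7 \left(9 + 12\right) = 7 \cdot 21 = 147$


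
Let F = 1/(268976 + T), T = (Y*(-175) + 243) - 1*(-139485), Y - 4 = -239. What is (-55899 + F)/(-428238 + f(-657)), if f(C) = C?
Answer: 5028998254/38585881791 ≈ 0.13033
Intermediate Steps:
Y = -235 (Y = 4 - 239 = -235)
T = 180853 (T = (-235*(-175) + 243) - 1*(-139485) = (41125 + 243) + 139485 = 41368 + 139485 = 180853)
F = 1/449829 (F = 1/(268976 + 180853) = 1/449829 ≈ 2.2231e-6)
(-55899 + F)/(-428238 + f(-657)) = (-55899 + 1/449829)/(-428238 - 657) = -25144991270/449829/(-428895) = -25144991270/449829*(-1/428895) = 5028998254/38585881791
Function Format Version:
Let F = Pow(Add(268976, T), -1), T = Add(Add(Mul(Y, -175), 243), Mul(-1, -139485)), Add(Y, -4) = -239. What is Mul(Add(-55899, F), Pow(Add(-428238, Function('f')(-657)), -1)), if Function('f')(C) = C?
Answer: Rational(5028998254, 38585881791) ≈ 0.13033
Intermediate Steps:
Y = -235 (Y = Add(4, -239) = -235)
T = 180853 (T = Add(Add(Mul(-235, -175), 243), Mul(-1, -139485)) = Add(Add(41125, 243), 139485) = Add(41368, 139485) = 180853)
F = Rational(1, 449829) (F = Pow(Add(268976, 180853), -1) = Pow(449829, -1) = Rational(1, 449829) ≈ 2.2231e-6)
Mul(Add(-55899, F), Pow(Add(-428238, Function('f')(-657)), -1)) = Mul(Add(-55899, Rational(1, 449829)), Pow(Add(-428238, -657), -1)) = Mul(Rational(-25144991270, 449829), Pow(-428895, -1)) = Mul(Rational(-25144991270, 449829), Rational(-1, 428895)) = Rational(5028998254, 38585881791)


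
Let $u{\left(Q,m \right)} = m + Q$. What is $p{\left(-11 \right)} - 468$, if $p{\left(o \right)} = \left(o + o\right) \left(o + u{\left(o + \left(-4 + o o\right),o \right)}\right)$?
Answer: $-2316$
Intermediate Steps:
$u{\left(Q,m \right)} = Q + m$
$p{\left(o \right)} = 2 o \left(-4 + o^{2} + 3 o\right)$ ($p{\left(o \right)} = \left(o + o\right) \left(o + \left(\left(o + \left(-4 + o o\right)\right) + o\right)\right) = 2 o \left(o + \left(\left(o + \left(-4 + o^{2}\right)\right) + o\right)\right) = 2 o \left(o + \left(\left(-4 + o + o^{2}\right) + o\right)\right) = 2 o \left(o + \left(-4 + o^{2} + 2 o\right)\right) = 2 o \left(-4 + o^{2} + 3 o\right)$)
$p{\left(-11 \right)} - 468 = 2 \left(-11\right) \left(-4 + \left(-11\right)^{2} + 3 \left(-11\right)\right) - 468 = 2 \left(-11\right) \left(-4 + 121 - 33\right) - 468 = 2 \left(-11\right) 84 - 468 = -1848 - 468 = -2316$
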